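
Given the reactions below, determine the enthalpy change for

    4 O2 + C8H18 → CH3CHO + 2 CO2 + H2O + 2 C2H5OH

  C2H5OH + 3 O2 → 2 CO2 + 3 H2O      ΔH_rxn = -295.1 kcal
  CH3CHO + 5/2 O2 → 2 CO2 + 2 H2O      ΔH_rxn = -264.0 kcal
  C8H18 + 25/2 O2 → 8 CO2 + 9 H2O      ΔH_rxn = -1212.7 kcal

ΔH_rxn = -358.5 kcal

equation 1 reversed and × 2 (reverse to put C2H5OH on the product side; scale by 2 for the 2 C2H5OH): (-2)·(-295.1) = +590.2 kcal
equation 2 reversed (CH3CHO must end up as a product): +264.0 kcal
equation 3 as written (C8H18 already on the reactant side): -1212.7 kcal
Summing the manipulated equations, ΔH_rxn = (-2)·(-295.1) + (-1)·(-264.0) + (1)·(-1212.7) = -358.5 kcal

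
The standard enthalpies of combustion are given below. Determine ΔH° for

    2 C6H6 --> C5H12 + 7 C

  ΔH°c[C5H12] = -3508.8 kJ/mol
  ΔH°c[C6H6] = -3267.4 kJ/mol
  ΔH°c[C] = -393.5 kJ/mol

ΔH° = -271.5 kJ/mol

With combustion enthalpies, reactants minus products:
= [2·(-3267.4)] − [1·(-3508.8) + 7·(-393.5)]
= -271.5 kJ/mol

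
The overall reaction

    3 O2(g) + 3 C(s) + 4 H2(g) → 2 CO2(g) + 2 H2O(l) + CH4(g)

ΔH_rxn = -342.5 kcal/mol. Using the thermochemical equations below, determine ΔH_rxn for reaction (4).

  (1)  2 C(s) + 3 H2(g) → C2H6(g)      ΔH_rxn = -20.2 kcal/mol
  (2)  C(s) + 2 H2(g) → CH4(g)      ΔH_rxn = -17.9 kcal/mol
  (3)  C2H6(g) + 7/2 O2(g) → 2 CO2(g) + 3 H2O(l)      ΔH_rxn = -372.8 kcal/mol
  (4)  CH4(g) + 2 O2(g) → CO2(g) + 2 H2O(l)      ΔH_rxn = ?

ΔH_rxn = -212.8 kcal/mol

(1) × 2: (2)·(-20.2) = -40.4 kcal/mol
(2) reversed: +17.9 kcal/mol
(3) × 2: (2)·(-372.8) = -745.6 kcal/mol
(4) reversed and × 2: contributes −2·x
-342.5 = (-40.4) + (+17.9) + (-745.6) − 2·x
x = (-342.5 − (-768.1)) / (-2) = -212.8 kcal/mol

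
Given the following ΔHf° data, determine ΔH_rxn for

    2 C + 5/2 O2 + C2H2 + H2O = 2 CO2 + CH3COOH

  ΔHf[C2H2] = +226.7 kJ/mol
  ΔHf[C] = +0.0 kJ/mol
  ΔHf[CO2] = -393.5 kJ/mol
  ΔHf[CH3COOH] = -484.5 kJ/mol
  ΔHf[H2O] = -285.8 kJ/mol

ΔH_rxn = -1212.4 kJ/mol

Products: 2·(-393.5) + 1·(-484.5) = -1271.5
Reactants: 2·(+0.0) + 5/2·(+0.0) + 1·(+226.7) + 1·(-285.8) = -59.1
ΔH_rxn = (-1271.5) − (-59.1) = -1212.4 kJ/mol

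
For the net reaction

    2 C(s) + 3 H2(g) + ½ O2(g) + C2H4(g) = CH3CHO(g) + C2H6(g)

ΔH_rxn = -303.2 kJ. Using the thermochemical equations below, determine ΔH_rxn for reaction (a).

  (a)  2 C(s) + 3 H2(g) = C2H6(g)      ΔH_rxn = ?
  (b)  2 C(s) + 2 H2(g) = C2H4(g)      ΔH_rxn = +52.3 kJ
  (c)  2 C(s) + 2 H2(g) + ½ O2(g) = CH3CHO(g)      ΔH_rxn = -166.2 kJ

(a) as written: contributes x
(b) reversed: -52.3 kJ
(c) as written: -166.2 kJ
-303.2 = (-52.3) + (-166.2) + x
x = (-303.2 − (-218.5)) / (1) = -84.7 kJ

ΔH_rxn = -84.7 kJ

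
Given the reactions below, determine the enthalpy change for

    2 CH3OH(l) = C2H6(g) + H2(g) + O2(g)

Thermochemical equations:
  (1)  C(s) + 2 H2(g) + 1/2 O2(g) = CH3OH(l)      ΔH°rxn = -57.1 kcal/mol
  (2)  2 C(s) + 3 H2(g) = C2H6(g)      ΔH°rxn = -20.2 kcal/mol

(1) reversed and × 2 (CH3OH(l) must end up as a reactant; scale by 2 for the 2 CH3OH(l)): (-2)·(-57.1) = +114.2 kcal/mol
(2) as written (C2H6(g) already on the product side): -20.2 kcal/mol
Combining the equations, ΔH°rxn = (+114.2) + (-20.2) = 94.0 kcal/mol

ΔH°rxn = 94.0 kcal/mol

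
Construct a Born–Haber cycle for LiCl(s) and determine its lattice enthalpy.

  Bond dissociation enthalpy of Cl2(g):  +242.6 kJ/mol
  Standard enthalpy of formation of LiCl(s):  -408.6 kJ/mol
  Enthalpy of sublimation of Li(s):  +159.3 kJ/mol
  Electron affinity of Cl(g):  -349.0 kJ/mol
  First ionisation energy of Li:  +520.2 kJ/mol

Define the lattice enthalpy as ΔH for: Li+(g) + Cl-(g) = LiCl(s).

ΔHf° = 1·ΔHsub + 1·(ΣIE) + 1/2·D(Cl2) + 1·EA + U
-408.6 = 1·(+159.3) + 1·(+520.2) + 1/2·(+242.6) + 1·(-349.0) + U
U = -408.6 − (+451.8) = -860.4 kJ/mol

U = -860.4 kJ/mol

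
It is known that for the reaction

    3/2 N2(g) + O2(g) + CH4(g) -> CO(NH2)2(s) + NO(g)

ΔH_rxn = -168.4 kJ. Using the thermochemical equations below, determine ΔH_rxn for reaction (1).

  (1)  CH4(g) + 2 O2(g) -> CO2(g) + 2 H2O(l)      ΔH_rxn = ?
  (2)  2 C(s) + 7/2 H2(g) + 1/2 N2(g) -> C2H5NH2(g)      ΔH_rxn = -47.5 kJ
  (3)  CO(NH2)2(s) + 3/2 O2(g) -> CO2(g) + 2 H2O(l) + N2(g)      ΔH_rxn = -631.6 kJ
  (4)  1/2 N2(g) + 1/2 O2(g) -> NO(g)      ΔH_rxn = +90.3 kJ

ΔH_rxn = -890.3 kJ

(1) as written: contributes x
(2): not needed.
(3) reversed: +631.6 kJ
(4) as written: +90.3 kJ
-168.4 = (+631.6) + (+90.3) + x
x = (-168.4 − (+721.9)) / (1) = -890.3 kJ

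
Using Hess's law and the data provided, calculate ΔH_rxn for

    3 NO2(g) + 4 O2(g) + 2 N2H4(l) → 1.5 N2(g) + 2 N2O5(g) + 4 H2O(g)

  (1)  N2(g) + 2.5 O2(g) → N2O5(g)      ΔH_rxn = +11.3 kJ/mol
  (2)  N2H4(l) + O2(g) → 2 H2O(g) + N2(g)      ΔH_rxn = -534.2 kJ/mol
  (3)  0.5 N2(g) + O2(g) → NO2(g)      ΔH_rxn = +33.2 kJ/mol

ΔH_rxn = -1145.4 kJ/mol

(1) × 2 (scale by 2 for the 2 N2O5(g)): (2)·(+11.3) = +22.6 kJ/mol
(2) × 2 (×2 to match 2 N2H4(l) in the target): (2)·(-534.2) = -1068.4 kJ/mol
(3) reversed and × 3 (NO2(g) must end up as a reactant; scale by 3 for the 3 NO2(g)): (-3)·(+33.2) = -99.6 kJ/mol
ΔH_rxn = (+22.6) + (-1068.4) + (-99.6) = -1145.4 kJ/mol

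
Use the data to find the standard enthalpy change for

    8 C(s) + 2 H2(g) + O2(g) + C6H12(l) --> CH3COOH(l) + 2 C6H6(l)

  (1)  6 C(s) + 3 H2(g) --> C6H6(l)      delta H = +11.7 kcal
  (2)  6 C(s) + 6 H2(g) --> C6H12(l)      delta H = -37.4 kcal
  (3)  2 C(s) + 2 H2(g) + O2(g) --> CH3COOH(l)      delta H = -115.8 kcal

(1) × 2 (scale by 2 for the 2 C6H6(l)): (2)·(+11.7) = +23.4 kcal
(2) reversed (reverse to put C6H12(l) on the reactant side): +37.4 kcal
(3) as written (CH3COOH(l) already on the product side): -115.8 kcal
Since enthalpy is a state function, delta H = (2)·(+11.7) + (-1)·(-37.4) + (1)·(-115.8) = -55.0 kcal

delta H = -55.0 kcal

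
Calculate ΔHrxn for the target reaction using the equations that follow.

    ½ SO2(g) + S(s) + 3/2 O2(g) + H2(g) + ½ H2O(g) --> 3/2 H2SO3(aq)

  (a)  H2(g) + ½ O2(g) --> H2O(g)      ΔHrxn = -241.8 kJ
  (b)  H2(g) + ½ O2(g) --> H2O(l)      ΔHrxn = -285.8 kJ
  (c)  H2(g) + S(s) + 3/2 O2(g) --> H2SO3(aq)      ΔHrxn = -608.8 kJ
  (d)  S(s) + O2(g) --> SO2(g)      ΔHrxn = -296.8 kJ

ΔHrxn = -643.9 kJ

(a) reversed and × 1/2 (reverse to put H2O(g) on the reactant side; scale by 1/2 for the 1/2 H2O(g)): (-1/2)·(-241.8) = +120.9 kJ
(b): not needed (H2O(l) appears nowhere else).
(c) × 3/2 (×3/2 to match 3/2 H2SO3(aq) in the target): (3/2)·(-608.8) = -913.2 kJ
(d) reversed and × 1/2 (SO2(g) must end up as a reactant; ×1/2 to match 1/2 SO2(g) in the target): (-1/2)·(-296.8) = +148.4 kJ
Summing the manipulated equations, ΔHrxn = (-1/2)·(-241.8) + (3/2)·(-608.8) + (-1/2)·(-296.8) = -643.9 kJ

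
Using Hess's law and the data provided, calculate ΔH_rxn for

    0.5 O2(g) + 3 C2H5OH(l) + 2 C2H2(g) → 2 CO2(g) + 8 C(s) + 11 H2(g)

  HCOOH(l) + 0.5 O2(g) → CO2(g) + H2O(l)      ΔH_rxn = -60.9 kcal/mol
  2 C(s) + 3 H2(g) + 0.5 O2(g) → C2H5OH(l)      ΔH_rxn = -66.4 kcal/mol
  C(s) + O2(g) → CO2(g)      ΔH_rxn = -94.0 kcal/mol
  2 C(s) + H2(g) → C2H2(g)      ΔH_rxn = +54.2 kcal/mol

equation 1: not needed.
equation 2 reversed and × 3: (-3)·(-66.4) = +199.2 kcal/mol
equation 3 × 2: (2)·(-94.0) = -188.0 kcal/mol
equation 4 reversed and × 2: (-2)·(+54.2) = -108.4 kcal/mol
ΔH_rxn = (+199.2) + (-188.0) + (-108.4) = -97.2 kcal/mol

ΔH_rxn = -97.2 kcal/mol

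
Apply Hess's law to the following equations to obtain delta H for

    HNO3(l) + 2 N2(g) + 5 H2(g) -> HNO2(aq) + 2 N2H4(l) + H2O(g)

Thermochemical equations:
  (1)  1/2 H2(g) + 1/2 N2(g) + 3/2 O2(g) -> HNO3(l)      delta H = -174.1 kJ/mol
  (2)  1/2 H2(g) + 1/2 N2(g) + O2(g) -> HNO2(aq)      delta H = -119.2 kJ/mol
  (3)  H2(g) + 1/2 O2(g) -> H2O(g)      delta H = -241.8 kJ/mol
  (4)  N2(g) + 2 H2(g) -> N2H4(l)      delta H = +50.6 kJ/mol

delta H = -85.7 kJ/mol

(1) reversed: +174.1 kJ/mol
(2) as written: -119.2 kJ/mol
(3) as written: -241.8 kJ/mol
(4) × 2: (2)·(+50.6) = +101.2 kJ/mol
Summing the manipulated equations, delta H = (+174.1) + (-119.2) + (-241.8) + (+101.2) = -85.7 kJ/mol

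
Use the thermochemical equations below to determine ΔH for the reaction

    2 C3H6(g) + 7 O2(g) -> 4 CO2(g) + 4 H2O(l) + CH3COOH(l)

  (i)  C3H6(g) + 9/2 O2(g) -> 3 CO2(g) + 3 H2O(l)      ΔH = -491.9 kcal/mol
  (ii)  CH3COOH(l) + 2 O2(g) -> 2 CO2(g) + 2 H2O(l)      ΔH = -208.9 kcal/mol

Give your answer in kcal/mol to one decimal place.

ΔH = -774.9 kcal/mol

(i) × 2 (scale by 2 for the 2 C3H6(g)): (2)·(-491.9) = -983.8 kcal/mol
(ii) reversed (reverse to put CH3COOH(l) on the product side): +208.9 kcal/mol
Summing the manipulated equations, ΔH = (-983.8) + (+208.9) = -774.9 kcal/mol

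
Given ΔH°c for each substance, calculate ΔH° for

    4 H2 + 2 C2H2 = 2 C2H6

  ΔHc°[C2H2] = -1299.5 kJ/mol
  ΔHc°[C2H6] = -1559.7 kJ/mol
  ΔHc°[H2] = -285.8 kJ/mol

ΔH° = -622.8 kJ/mol

With combustion enthalpies, reactants minus products:
= [4·(-285.8) + 2·(-1299.5)] − [2·(-1559.7)]
= -622.8 kJ/mol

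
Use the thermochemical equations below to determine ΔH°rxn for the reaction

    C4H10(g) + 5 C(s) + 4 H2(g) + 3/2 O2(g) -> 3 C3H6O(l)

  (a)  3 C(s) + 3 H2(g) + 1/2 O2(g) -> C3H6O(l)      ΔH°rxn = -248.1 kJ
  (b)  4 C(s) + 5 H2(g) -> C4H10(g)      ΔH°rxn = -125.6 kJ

ΔH°rxn = -618.7 kJ

(a) × 3 (scale by 3 for the 3 C3H6O(l)): (3)·(-248.1) = -744.3 kJ
(b) reversed (C4H10(g) must end up as a reactant): +125.6 kJ
ΔH°rxn = (3)·(-248.1) + (-1)·(-125.6) = -618.7 kJ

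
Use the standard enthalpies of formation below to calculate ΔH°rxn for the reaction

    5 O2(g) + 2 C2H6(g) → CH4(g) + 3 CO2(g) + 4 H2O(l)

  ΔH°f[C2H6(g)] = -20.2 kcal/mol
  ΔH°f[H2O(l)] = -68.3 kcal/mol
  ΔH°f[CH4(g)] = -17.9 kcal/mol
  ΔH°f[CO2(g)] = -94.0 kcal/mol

Products: 1·(-17.9) + 3·(-94.0) + 4·(-68.3) = -573.1
Reactants: 5·(+0.0) + 2·(-20.2) = -40.4
ΔH°rxn = (-573.1) − (-40.4) = -532.7 kcal/mol

ΔH°rxn = -532.7 kcal/mol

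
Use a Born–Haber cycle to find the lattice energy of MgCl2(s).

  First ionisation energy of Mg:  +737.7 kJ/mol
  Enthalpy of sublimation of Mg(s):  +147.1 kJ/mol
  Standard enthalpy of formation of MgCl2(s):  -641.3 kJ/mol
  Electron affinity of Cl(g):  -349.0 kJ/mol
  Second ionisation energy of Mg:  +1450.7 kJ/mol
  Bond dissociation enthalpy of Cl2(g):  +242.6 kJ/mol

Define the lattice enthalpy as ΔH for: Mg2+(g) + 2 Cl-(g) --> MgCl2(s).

U = -2521.4 kJ/mol

ΔHf° = 1·ΔHsub + 1·(ΣIE) + 1·D(Cl2) + 2·EA + U
-641.3 = 1·(+147.1) + 1·(+2188.4) + 1·(+242.6) + 2·(-349.0) + U
U = -641.3 − (+1880.1) = -2521.4 kJ/mol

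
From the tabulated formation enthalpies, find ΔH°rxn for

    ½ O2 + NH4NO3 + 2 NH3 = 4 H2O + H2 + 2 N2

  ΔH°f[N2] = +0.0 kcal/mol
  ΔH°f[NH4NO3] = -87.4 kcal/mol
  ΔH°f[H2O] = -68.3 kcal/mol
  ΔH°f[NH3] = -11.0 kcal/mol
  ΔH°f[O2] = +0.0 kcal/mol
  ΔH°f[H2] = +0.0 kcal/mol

ΔH°rxn = Σ nΔHf°(products) − Σ nΔHf°(reactants).
Products: 4·(-68.3) + 1·(+0.0) + 2·(+0.0) = -273.2
Reactants: 1/2·(+0.0) + 1·(-87.4) + 2·(-11.0) = -109.4
ΔH°rxn = (-273.2) − (-109.4) = -163.8 kcal/mol

ΔH°rxn = -163.8 kcal/mol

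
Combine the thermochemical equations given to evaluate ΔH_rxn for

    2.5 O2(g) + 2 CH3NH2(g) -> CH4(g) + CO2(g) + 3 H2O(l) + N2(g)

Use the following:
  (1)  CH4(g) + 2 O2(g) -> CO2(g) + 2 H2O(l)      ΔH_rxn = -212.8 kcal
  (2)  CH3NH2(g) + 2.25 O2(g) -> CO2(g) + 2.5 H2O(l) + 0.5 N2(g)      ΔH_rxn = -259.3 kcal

(1) reversed: +212.8 kcal
(2) × 2: (2)·(-259.3) = -518.6 kcal
ΔH_rxn = (-1)·(-212.8) + (2)·(-259.3) = -305.8 kcal

ΔH_rxn = -305.8 kcal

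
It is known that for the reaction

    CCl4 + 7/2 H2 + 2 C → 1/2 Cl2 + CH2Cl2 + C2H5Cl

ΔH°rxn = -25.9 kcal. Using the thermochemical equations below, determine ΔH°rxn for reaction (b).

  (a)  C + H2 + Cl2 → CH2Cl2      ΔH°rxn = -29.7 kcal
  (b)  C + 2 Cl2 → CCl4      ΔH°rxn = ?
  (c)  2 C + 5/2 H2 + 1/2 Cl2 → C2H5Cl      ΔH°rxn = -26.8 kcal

ΔH°rxn = -30.6 kcal

(a) as written: -29.7 kcal
(b) reversed: contributes −x
(c) as written: -26.8 kcal
-25.9 = (-29.7) + (-26.8) − x
x = (-25.9 − (-56.5)) / (-1) = -30.6 kcal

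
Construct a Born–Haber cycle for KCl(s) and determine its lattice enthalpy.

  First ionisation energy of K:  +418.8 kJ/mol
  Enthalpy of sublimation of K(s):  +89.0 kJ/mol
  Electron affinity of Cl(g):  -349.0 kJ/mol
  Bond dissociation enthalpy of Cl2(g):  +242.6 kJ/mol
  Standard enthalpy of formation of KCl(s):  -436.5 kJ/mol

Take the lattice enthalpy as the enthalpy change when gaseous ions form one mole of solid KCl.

U = -716.6 kJ/mol

ΔHf° = 1·ΔHsub + 1·(ΣIE) + 1/2·D(Cl2) + 1·EA + U
-436.5 = 1·(+89.0) + 1·(+418.8) + 1/2·(+242.6) + 1·(-349.0) + U
U = -436.5 − (+280.1) = -716.6 kJ/mol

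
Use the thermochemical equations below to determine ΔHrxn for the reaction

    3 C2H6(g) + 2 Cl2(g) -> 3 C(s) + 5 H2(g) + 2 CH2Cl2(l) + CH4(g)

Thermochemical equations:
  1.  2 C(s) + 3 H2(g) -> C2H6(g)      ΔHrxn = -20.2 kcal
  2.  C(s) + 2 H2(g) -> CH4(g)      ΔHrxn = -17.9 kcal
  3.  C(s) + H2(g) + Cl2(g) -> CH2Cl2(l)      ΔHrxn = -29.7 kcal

ΔHrxn = -16.7 kcal

eq. 1 reversed and × 3: (-3)·(-20.2) = +60.6 kcal
eq. 2 as written: -17.9 kcal
eq. 3 × 2: (2)·(-29.7) = -59.4 kcal
Combining the equations, ΔHrxn = (+60.6) + (-17.9) + (-59.4) = -16.7 kcal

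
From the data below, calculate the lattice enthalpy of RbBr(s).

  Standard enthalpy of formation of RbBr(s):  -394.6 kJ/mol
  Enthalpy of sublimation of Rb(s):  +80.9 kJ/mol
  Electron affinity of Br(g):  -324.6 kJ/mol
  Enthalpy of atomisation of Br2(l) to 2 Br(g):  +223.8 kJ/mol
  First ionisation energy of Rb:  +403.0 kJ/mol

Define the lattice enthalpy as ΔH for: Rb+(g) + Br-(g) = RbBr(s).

U = -665.8 kJ/mol

ΔHf° = 1·ΔHsub + 1·(ΣIE) + 1/2·D(Br2) + 1·EA + U
-394.6 = 1·(+80.9) + 1·(+403.0) + 1/2·(+223.8) + 1·(-324.6) + U
U = -394.6 − (+271.2) = -665.8 kJ/mol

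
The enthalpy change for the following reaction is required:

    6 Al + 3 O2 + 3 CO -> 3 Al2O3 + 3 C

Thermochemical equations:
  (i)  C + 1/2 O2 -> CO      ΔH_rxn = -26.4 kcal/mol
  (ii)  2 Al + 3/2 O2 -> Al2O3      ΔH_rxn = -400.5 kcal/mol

ΔH_rxn = -1122.3 kcal/mol

(i) reversed and × 3 (CO must end up as a reactant; ×3 to match 3 CO in the target): (-3)·(-26.4) = +79.2 kcal/mol
(ii) × 3 (×3 to match 3 Al2O3 in the target): (3)·(-400.5) = -1201.5 kcal/mol
ΔH_rxn = (+79.2) + (-1201.5) = -1122.3 kcal/mol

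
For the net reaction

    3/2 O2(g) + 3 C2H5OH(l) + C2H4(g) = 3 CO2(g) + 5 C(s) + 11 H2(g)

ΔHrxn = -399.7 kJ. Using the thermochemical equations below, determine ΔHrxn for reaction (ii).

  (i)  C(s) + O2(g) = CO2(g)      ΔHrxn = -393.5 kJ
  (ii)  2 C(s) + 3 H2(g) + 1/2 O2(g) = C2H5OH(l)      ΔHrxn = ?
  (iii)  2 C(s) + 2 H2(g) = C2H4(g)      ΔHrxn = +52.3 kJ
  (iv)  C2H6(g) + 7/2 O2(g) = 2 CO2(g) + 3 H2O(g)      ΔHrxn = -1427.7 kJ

(i) × 3: (3)·(-393.5) = -1180.5 kJ
(ii) reversed and × 3 (reverse to put C2H5OH(l) on the reactant side; scale by 3 for the 3 C2H5OH(l)): contributes −3·x
(iii) reversed (C2H4(g) must end up as a reactant): -52.3 kJ
(iv): not needed (C2H6(g) appears nowhere else).
-399.7 = (-1180.5) + (-52.3) − 3·x
x = (-399.7 − (-1232.8)) / (-3) = -277.7 kJ

ΔHrxn = -277.7 kJ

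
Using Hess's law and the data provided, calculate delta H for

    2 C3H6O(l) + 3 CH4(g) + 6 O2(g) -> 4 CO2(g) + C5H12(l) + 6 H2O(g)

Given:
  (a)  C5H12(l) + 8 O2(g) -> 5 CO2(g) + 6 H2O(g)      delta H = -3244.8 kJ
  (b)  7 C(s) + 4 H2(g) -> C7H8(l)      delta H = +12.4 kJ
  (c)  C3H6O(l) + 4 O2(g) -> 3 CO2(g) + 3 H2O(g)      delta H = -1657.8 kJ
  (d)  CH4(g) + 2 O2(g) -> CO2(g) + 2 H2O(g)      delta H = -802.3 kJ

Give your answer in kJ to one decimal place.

delta H = -2477.7 kJ

(a) reversed (C5H12(l) must end up as a product): +3244.8 kJ
(b): not needed (C(s) appears nowhere else).
(c) × 2 (scale by 2 for the 2 C3H6O(l)): (2)·(-1657.8) = -3315.6 kJ
(d) × 3 (scale by 3 for the 3 CH4(g)): (3)·(-802.3) = -2406.9 kJ
delta H = (-1)·(-3244.8) + (2)·(-1657.8) + (3)·(-802.3) = -2477.7 kJ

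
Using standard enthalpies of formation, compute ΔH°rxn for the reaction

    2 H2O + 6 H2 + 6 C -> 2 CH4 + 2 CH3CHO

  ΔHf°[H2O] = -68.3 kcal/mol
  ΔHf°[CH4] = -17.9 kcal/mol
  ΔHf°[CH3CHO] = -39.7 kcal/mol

Products: 2·(-17.9) + 2·(-39.7) = -115.2
Reactants: 2·(-68.3) + 6·(+0.0) + 6·(+0.0) = -136.6
ΔH°rxn = (-115.2) − (-136.6) = 21.4 kcal/mol

ΔH°rxn = 21.4 kcal/mol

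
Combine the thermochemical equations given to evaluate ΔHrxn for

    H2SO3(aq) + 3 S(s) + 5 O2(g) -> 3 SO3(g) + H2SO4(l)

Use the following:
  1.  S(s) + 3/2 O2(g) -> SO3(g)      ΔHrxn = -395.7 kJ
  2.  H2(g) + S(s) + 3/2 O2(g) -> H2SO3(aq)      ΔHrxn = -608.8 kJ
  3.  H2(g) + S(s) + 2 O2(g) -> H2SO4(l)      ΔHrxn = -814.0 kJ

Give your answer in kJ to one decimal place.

eq. 1 × 3: (3)·(-395.7) = -1187.1 kJ
eq. 2 reversed: +608.8 kJ
eq. 3 as written: -814.0 kJ
Since enthalpy is a state function, ΔHrxn = (-1187.1) + (+608.8) + (-814.0) = -1392.3 kJ

ΔHrxn = -1392.3 kJ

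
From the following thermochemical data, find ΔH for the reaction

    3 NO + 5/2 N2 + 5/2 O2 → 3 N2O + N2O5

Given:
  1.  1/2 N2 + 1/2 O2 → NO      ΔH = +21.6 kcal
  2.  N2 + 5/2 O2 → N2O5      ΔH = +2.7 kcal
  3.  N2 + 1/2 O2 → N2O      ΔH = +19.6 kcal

eq. 1 reversed and × 3 (NO must end up as a reactant; ×3 to match 3 NO in the target): (-3)·(+21.6) = -64.8 kcal
eq. 2 as written (N2O5 already on the product side): +2.7 kcal
eq. 3 × 3 (×3 to match 3 N2O in the target): (3)·(+19.6) = +58.8 kcal
Since enthalpy is a state function, ΔH = (-3)·(+21.6) + (1)·(+2.7) + (3)·(+19.6) = -3.3 kcal

ΔH = -3.3 kcal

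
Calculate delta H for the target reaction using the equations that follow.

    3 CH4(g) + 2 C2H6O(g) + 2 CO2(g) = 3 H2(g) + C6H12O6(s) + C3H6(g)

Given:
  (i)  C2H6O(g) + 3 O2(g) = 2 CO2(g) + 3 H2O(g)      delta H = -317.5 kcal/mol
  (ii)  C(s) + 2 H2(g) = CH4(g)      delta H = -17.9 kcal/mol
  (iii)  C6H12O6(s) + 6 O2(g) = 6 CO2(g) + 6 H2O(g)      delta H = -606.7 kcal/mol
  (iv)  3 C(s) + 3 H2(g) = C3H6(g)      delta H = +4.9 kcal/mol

(i) × 2 (scale by 2 for the 2 C2H6O(g)): (2)·(-317.5) = -635.0 kcal/mol
(ii) reversed and × 3 (reverse to put CH4(g) on the reactant side; scale by 3 for the 3 CH4(g)): (-3)·(-17.9) = +53.7 kcal/mol
(iii) reversed (C6H12O6(s) must end up as a product): +606.7 kcal/mol
(iv) as written (C3H6(g) already on the product side): +4.9 kcal/mol
delta H = (-635.0) + (+53.7) + (+606.7) + (+4.9) = 30.3 kcal/mol

delta H = 30.3 kcal/mol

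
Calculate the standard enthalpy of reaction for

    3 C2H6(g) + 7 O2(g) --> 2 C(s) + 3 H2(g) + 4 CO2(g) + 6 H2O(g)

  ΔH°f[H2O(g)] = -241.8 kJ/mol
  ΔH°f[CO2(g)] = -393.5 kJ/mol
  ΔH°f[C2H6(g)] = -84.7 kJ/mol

Products: 2·(+0.0) + 3·(+0.0) + 4·(-393.5) + 6·(-241.8) = -3024.8
Reactants: 3·(-84.7) + 7·(+0.0) = -254.1
ΔH°rxn = (-3024.8) − (-254.1) = -2770.7 kJ/mol

ΔH°rxn = -2770.7 kJ/mol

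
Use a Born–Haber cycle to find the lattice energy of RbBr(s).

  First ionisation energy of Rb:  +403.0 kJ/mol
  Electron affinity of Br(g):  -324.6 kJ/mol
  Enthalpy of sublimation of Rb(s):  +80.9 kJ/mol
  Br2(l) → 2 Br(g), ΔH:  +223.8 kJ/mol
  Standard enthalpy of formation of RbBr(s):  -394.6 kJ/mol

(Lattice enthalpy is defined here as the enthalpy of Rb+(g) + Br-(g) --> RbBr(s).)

U = -665.8 kJ/mol

ΔHf° = 1·ΔHsub + 1·(ΣIE) + 1/2·D(Br2) + 1·EA + U
-394.6 = 1·(+80.9) + 1·(+403.0) + 1/2·(+223.8) + 1·(-324.6) + U
U = -394.6 − (+271.2) = -665.8 kJ/mol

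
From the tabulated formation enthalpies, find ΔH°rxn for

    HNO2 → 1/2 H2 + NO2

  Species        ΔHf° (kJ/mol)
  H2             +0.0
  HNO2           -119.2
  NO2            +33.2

ΔH°rxn = 152.4 kJ/mol

ΔH°rxn = Σ nΔHf°(products) − Σ nΔHf°(reactants).
Products: 1/2·(+0.0) + 1·(+33.2) = +33.2
Reactants: 1·(-119.2) = -119.2
ΔH°rxn = (+33.2) − (-119.2) = 152.4 kJ/mol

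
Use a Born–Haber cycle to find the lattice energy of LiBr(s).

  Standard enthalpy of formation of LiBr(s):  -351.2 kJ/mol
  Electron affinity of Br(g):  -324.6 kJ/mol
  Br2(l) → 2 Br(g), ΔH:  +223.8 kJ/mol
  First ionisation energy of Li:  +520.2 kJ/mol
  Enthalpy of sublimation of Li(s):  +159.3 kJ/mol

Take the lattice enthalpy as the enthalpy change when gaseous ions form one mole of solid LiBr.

U = -818.0 kJ/mol

ΔHf° = 1·ΔHsub + 1·(ΣIE) + 1/2·D(Br2) + 1·EA + U
-351.2 = 1·(+159.3) + 1·(+520.2) + 1/2·(+223.8) + 1·(-324.6) + U
U = -351.2 − (+466.8) = -818.0 kJ/mol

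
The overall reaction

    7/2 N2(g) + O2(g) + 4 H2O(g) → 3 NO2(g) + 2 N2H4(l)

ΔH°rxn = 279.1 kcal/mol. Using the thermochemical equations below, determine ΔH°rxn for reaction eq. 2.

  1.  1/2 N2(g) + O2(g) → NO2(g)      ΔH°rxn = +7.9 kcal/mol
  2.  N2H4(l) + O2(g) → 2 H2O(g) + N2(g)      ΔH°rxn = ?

ΔH°rxn = -127.7 kcal/mol

eq. 1 × 3: (3)·(+7.9) = +23.7 kcal/mol
eq. 2 reversed and × 2: contributes −2·x
+279.1 = (+23.7) − 2·x
x = (+279.1 − (+23.7)) / (-2) = -127.7 kcal/mol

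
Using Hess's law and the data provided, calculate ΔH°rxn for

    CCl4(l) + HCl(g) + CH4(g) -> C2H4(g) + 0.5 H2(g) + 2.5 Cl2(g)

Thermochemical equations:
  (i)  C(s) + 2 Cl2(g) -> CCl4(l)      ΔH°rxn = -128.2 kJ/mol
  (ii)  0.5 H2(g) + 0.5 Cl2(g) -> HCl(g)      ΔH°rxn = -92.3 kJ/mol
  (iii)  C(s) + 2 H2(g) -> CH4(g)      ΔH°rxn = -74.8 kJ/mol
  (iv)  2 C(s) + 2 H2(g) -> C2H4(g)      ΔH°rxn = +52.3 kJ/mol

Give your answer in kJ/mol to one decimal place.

ΔH°rxn = 347.6 kJ/mol

(i) reversed: +128.2 kJ/mol
(ii) reversed: +92.3 kJ/mol
(iii) reversed: +74.8 kJ/mol
(iv) as written: +52.3 kJ/mol
Combining the equations, ΔH°rxn = (+128.2) + (+92.3) + (+74.8) + (+52.3) = 347.6 kJ/mol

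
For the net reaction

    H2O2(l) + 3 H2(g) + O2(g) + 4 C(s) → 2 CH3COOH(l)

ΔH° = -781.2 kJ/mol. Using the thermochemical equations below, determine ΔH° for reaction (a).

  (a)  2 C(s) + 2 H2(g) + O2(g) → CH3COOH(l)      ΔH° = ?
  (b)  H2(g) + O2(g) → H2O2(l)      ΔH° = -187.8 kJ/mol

(a) × 2 (scale by 2 for the 2 CH3COOH(l)): contributes 2·x
(b) reversed (reverse to put H2O2(l) on the reactant side): +187.8 kJ/mol
-781.2 = (+187.8) + 2·x
x = (-781.2 − (+187.8)) / (2) = -484.5 kJ/mol

ΔH° = -484.5 kJ/mol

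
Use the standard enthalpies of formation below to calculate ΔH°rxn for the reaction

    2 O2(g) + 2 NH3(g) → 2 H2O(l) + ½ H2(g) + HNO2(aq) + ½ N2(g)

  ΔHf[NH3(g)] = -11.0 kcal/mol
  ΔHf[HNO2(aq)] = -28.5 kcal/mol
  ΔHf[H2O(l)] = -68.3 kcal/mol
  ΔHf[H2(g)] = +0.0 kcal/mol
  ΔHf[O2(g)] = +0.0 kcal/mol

Products: 2·(-68.3) + 1/2·(+0.0) + 1·(-28.5) + 1/2·(+0.0) = -165.1
Reactants: 2·(+0.0) + 2·(-11.0) = -22.0
ΔH°rxn = (-165.1) − (-22.0) = -143.1 kcal/mol

ΔH°rxn = -143.1 kcal/mol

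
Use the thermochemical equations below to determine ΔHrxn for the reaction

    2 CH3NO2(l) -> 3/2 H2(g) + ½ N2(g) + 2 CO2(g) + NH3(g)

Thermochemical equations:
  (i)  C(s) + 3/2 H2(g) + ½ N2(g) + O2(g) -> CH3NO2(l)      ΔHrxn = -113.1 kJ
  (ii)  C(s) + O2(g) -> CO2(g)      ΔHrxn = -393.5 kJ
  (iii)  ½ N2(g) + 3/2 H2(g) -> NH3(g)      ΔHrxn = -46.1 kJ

ΔHrxn = -606.9 kJ

(i) reversed and × 2: (-2)·(-113.1) = +226.2 kJ
(ii) × 2: (2)·(-393.5) = -787.0 kJ
(iii) as written: -46.1 kJ
Combining the equations, ΔHrxn = (-2)·(-113.1) + (2)·(-393.5) + (1)·(-46.1) = -606.9 kJ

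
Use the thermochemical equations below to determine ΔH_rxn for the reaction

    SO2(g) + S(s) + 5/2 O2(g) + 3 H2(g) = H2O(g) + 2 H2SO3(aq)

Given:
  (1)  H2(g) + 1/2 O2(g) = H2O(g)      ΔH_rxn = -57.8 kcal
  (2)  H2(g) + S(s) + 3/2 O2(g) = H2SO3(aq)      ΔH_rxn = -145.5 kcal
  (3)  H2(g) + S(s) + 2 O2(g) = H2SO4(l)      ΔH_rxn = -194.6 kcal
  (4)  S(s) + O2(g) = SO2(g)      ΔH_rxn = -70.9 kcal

ΔH_rxn = -277.9 kcal

(1) as written (H2O(g) already on the product side): -57.8 kcal
(2) × 2 (scale by 2 for the 2 H2SO3(aq)): (2)·(-145.5) = -291.0 kcal
(3): not needed (H2SO4(l) appears nowhere else).
(4) reversed (reverse to put SO2(g) on the reactant side): +70.9 kcal
ΔH_rxn = (-57.8) + (-291.0) + (+70.9) = -277.9 kcal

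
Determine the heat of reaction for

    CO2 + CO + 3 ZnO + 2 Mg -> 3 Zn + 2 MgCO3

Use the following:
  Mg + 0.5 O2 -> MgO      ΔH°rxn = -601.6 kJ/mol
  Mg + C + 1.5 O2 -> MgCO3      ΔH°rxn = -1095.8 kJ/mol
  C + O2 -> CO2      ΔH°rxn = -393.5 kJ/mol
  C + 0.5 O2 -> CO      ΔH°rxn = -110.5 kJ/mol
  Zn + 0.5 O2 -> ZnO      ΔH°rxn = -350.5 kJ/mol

equation 1: not needed (MgO appears nowhere else).
equation 2 × 2 (scale by 2 for the 2 MgCO3): (2)·(-1095.8) = -2191.6 kJ/mol
equation 3 reversed (reverse to put CO2 on the reactant side): +393.5 kJ/mol
equation 4 reversed (CO must end up as a reactant): +110.5 kJ/mol
equation 5 reversed and × 3 (ZnO must end up as a reactant; ×3 to match 3 ZnO in the target): (-3)·(-350.5) = +1051.5 kJ/mol
By Hess's law, ΔH°rxn = (2)·(-1095.8) + (-1)·(-393.5) + (-1)·(-110.5) + (-3)·(-350.5) = -636.1 kJ/mol

ΔH°rxn = -636.1 kJ/mol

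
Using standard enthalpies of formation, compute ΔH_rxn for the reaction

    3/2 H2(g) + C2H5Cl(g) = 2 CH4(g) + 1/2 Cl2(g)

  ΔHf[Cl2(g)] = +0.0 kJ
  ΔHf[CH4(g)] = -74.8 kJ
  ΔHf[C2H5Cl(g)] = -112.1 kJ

ΔH_rxn = -37.5 kJ

Products: 2·(-74.8) + 1/2·(+0.0) = -149.6
Reactants: 3/2·(+0.0) + 1·(-112.1) = -112.1
ΔH_rxn = (-149.6) − (-112.1) = -37.5 kJ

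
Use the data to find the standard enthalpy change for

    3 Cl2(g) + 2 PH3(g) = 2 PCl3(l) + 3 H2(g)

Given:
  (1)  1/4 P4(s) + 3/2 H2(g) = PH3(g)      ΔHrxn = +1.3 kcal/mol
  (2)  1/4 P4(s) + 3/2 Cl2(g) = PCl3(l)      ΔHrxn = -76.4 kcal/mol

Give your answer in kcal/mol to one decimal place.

ΔHrxn = -155.4 kcal/mol

(1) reversed and × 2 (reverse to put PH3(g) on the reactant side; ×2 to match 2 PH3(g) in the target): (-2)·(+1.3) = -2.6 kcal/mol
(2) × 2 (scale by 2 for the 2 PCl3(l)): (2)·(-76.4) = -152.8 kcal/mol
ΔHrxn = (-2.6) + (-152.8) = -155.4 kcal/mol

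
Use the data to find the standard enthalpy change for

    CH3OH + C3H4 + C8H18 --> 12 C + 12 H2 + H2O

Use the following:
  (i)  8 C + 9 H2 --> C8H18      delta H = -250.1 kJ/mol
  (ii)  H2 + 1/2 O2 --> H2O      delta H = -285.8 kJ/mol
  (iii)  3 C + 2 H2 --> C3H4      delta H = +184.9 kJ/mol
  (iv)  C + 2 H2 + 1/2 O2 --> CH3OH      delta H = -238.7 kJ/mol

(i) reversed: +250.1 kJ/mol
(ii) as written: -285.8 kJ/mol
(iii) reversed: -184.9 kJ/mol
(iv) reversed: +238.7 kJ/mol
Summing the manipulated equations, delta H = (+250.1) + (-285.8) + (-184.9) + (+238.7) = 18.1 kJ/mol

delta H = 18.1 kJ/mol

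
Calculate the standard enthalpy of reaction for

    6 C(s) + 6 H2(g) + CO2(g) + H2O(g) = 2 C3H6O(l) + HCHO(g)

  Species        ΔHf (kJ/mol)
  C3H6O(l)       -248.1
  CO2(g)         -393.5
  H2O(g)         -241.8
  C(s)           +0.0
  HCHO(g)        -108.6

ΔH°rxn = Σ nΔHf°(products) − Σ nΔHf°(reactants).
Products: 2·(-248.1) + 1·(-108.6) = -604.8
Reactants: 6·(+0.0) + 6·(+0.0) + 1·(-393.5) + 1·(-241.8) = -635.3
ΔH°rxn = (-604.8) − (-635.3) = 30.5 kJ/mol

ΔH°rxn = 30.5 kJ/mol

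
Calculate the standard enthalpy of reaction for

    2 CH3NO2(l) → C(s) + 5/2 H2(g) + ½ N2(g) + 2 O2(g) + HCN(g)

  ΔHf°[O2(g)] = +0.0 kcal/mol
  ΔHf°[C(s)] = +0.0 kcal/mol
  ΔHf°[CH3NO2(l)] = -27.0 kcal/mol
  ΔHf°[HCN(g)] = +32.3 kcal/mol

ΔH_rxn = 86.3 kcal/mol

ΔH°rxn = Σ nΔHf°(products) − Σ nΔHf°(reactants).
Products: 1·(+0.0) + 5/2·(+0.0) + 1/2·(+0.0) + 2·(+0.0) + 1·(+32.3) = +32.3
Reactants: 2·(-27.0) = -54.0
ΔH_rxn = (+32.3) − (-54.0) = 86.3 kcal/mol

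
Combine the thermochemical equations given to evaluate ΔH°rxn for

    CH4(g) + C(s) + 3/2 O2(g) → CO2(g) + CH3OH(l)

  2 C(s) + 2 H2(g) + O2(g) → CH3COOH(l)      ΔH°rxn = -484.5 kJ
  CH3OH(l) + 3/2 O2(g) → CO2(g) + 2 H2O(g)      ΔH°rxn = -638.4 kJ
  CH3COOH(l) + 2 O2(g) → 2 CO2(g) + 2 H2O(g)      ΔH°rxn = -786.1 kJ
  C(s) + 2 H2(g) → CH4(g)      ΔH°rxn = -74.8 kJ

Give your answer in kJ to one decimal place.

ΔH°rxn = -557.4 kJ

equation 1 as written: -484.5 kJ
equation 2 reversed (CH3OH(l) must end up as a product): +638.4 kJ
equation 3 as written: -786.1 kJ
equation 4 reversed (reverse to put CH4(g) on the reactant side): +74.8 kJ
ΔH°rxn = (-484.5) + (+638.4) + (-786.1) + (+74.8) = -557.4 kJ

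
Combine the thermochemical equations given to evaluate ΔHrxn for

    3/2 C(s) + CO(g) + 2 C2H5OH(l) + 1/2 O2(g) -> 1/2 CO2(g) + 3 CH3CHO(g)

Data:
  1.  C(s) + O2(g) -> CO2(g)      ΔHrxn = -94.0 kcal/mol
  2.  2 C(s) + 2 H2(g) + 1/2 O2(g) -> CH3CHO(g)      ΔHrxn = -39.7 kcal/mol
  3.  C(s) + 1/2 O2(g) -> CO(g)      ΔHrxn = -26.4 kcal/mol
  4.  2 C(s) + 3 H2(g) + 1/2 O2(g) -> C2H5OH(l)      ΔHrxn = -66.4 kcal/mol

eq. 1 × 1/2: (1/2)·(-94.0) = -47.0 kcal/mol
eq. 2 × 3: (3)·(-39.7) = -119.1 kcal/mol
eq. 3 reversed: +26.4 kcal/mol
eq. 4 reversed and × 2: (-2)·(-66.4) = +132.8 kcal/mol
ΔHrxn = (-47.0) + (-119.1) + (+26.4) + (+132.8) = -6.9 kcal/mol

ΔHrxn = -6.9 kcal/mol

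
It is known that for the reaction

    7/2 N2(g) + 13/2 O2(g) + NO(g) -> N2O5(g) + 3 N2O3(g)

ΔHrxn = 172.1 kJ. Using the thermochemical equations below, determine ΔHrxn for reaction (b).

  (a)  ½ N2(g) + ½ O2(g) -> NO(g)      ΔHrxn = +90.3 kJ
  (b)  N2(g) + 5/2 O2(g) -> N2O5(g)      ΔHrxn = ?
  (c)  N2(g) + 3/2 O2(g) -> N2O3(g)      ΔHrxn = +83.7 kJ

ΔHrxn = 11.3 kJ

(a) reversed: -90.3 kJ
(b) as written: contributes x
(c) × 3: (3)·(+83.7) = +251.1 kJ
+172.1 = (-90.3) + (+251.1) + x
x = (+172.1 − (+160.8)) / (1) = 11.3 kJ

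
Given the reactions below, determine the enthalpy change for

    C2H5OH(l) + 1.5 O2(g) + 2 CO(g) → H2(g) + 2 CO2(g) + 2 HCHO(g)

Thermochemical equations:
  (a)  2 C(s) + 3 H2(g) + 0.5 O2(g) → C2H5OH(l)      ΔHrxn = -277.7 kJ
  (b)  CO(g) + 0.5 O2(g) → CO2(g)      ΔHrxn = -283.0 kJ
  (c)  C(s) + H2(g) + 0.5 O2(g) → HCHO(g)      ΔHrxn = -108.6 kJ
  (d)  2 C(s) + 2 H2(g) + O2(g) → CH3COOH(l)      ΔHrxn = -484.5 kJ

ΔHrxn = -505.5 kJ

(a) reversed (C2H5OH(l) must end up as a reactant): +277.7 kJ
(b) × 2 (scale by 2 for the 2 CO(g)): (2)·(-283.0) = -566.0 kJ
(c) × 2 (scale by 2 for the 2 HCHO(g)): (2)·(-108.6) = -217.2 kJ
(d): not needed (CH3COOH(l) appears nowhere else).
ΔHrxn = (+277.7) + (-566.0) + (-217.2) = -505.5 kJ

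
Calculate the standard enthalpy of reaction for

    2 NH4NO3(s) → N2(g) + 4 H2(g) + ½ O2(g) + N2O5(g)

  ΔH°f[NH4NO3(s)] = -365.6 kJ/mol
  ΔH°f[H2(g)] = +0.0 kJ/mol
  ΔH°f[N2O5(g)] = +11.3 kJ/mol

ΔH° = 742.5 kJ/mol

Products: 1·(+0.0) + 4·(+0.0) + 1/2·(+0.0) + 1·(+11.3) = +11.3
Reactants: 2·(-365.6) = -731.2
ΔH° = (+11.3) − (-731.2) = 742.5 kJ/mol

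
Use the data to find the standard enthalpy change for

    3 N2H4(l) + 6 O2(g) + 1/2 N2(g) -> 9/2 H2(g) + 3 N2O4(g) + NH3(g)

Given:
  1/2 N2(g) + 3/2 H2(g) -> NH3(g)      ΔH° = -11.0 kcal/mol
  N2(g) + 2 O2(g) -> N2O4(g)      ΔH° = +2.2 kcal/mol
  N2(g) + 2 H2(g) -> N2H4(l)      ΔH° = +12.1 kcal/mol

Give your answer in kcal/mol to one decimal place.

ΔH° = -40.7 kcal/mol

equation 1 as written: -11.0 kcal/mol
equation 2 × 3: (3)·(+2.2) = +6.6 kcal/mol
equation 3 reversed and × 3: (-3)·(+12.1) = -36.3 kcal/mol
By Hess's law, ΔH° = (-11.0) + (+6.6) + (-36.3) = -40.7 kcal/mol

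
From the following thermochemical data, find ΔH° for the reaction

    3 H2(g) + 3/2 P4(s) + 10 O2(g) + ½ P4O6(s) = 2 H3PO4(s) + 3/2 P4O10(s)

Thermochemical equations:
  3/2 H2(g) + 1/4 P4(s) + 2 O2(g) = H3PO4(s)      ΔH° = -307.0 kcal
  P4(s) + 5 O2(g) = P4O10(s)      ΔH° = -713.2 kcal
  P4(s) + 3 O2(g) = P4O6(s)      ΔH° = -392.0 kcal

equation 1 × 2: (2)·(-307.0) = -614.0 kcal
equation 2 × 3/2: (3/2)·(-713.2) = -1069.8 kcal
equation 3 reversed and × 1/2: (-1/2)·(-392.0) = +196.0 kcal
By Hess's law, ΔH° = (-614.0) + (-1069.8) + (+196.0) = -1487.8 kcal

ΔH° = -1487.8 kcal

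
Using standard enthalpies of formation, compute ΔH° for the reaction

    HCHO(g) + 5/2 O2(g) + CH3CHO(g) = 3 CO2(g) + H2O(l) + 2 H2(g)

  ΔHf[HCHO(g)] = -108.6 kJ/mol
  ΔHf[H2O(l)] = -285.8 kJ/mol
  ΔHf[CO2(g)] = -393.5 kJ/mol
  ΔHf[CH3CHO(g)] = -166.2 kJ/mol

ΔH° = -1191.5 kJ/mol

ΔH°rxn = Σ nΔHf°(products) − Σ nΔHf°(reactants).
Products: 3·(-393.5) + 1·(-285.8) + 2·(+0.0) = -1466.3
Reactants: 1·(-108.6) + 5/2·(+0.0) + 1·(-166.2) = -274.8
ΔH° = (-1466.3) − (-274.8) = -1191.5 kJ/mol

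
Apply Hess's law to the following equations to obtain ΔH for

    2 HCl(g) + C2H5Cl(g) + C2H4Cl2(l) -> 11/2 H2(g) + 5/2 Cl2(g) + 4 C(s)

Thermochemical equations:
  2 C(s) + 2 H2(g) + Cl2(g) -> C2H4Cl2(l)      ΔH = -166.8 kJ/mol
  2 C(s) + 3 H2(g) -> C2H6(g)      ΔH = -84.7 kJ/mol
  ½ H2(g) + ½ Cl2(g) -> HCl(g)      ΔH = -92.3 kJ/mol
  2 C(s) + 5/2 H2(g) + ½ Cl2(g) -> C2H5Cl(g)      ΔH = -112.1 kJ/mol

equation 1 reversed (reverse to put C2H4Cl2(l) on the reactant side): +166.8 kJ/mol
equation 2: not needed (C2H6(g) appears nowhere else).
equation 3 reversed and × 2 (HCl(g) must end up as a reactant; scale by 2 for the 2 HCl(g)): (-2)·(-92.3) = +184.6 kJ/mol
equation 4 reversed (C2H5Cl(g) must end up as a reactant): +112.1 kJ/mol
By Hess's law, ΔH = (+166.8) + (+184.6) + (+112.1) = 463.5 kJ/mol

ΔH = 463.5 kJ/mol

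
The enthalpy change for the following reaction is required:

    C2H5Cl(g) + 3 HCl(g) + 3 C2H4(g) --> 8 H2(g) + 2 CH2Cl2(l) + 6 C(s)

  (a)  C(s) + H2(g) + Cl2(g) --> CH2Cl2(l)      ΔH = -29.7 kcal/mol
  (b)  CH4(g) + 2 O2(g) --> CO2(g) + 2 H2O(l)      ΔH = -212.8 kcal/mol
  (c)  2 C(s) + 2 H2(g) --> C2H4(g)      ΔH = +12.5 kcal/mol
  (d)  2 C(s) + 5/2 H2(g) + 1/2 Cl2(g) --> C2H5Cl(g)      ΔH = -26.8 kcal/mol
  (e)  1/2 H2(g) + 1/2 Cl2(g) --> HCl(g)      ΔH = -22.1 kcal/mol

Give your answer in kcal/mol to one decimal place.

(a) × 2 (×2 to match 2 CH2Cl2(l) in the target): (2)·(-29.7) = -59.4 kcal/mol
(b): not needed (O2(g) appears nowhere else).
(c) reversed and × 3 (reverse to put C2H4(g) on the reactant side; scale by 3 for the 3 C2H4(g)): (-3)·(+12.5) = -37.5 kcal/mol
(d) reversed (C2H5Cl(g) must end up as a reactant): +26.8 kcal/mol
(e) reversed and × 3 (HCl(g) must end up as a reactant; ×3 to match 3 HCl(g) in the target): (-3)·(-22.1) = +66.3 kcal/mol
ΔH = (2)·(-29.7) + (-3)·(+12.5) + (-1)·(-26.8) + (-3)·(-22.1) = -3.8 kcal/mol

ΔH = -3.8 kcal/mol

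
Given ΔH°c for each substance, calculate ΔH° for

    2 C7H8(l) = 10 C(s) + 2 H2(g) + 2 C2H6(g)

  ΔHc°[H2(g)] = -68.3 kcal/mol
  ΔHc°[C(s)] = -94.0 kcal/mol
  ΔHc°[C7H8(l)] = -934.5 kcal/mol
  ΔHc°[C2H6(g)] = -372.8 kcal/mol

ΔH° = -46.8 kcal/mol

Using ΔH = Σ nΔHc°(reactants) − Σ nΔHc°(products):
= [2·(-934.5)] − [10·(-94.0) + 2·(-68.3) + 2·(-372.8)]
= -46.8 kcal/mol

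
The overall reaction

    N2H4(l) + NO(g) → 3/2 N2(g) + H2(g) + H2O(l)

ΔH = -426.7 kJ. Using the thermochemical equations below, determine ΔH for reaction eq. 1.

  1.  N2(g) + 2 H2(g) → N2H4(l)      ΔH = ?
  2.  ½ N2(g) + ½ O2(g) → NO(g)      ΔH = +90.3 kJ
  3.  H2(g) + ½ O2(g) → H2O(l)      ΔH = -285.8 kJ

eq. 1 reversed: contributes −x
eq. 2 reversed: -90.3 kJ
eq. 3 as written: -285.8 kJ
-426.7 = (-90.3) + (-285.8) − x
x = (-426.7 − (-376.1)) / (-1) = 50.6 kJ

ΔH = 50.6 kJ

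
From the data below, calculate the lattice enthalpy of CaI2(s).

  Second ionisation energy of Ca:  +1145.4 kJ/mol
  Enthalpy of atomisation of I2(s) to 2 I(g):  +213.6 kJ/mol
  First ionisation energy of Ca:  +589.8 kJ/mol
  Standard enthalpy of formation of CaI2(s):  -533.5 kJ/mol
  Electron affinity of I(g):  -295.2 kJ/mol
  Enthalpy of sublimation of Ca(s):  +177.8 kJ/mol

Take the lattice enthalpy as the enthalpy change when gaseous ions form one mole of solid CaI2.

U = -2069.7 kJ/mol

ΔHf° = 1·ΔHsub + 1·(ΣIE) + 1·D(I2) + 2·EA + U
-533.5 = 1·(+177.8) + 1·(+1735.2) + 1·(+213.6) + 2·(-295.2) + U
U = -533.5 − (+1536.2) = -2069.7 kJ/mol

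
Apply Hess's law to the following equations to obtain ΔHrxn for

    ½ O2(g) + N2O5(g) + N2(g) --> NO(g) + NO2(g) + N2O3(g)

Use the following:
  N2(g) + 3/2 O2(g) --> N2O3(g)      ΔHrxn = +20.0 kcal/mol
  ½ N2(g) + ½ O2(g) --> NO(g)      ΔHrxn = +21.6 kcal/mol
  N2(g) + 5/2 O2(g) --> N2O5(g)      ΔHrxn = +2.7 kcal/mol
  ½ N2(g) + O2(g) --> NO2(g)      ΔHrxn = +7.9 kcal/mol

ΔHrxn = 46.8 kcal/mol

equation 1 as written: +20.0 kcal/mol
equation 2 as written: +21.6 kcal/mol
equation 3 reversed: -2.7 kcal/mol
equation 4 as written: +7.9 kcal/mol
Combining the equations, ΔHrxn = (+20.0) + (+21.6) + (-2.7) + (+7.9) = 46.8 kcal/mol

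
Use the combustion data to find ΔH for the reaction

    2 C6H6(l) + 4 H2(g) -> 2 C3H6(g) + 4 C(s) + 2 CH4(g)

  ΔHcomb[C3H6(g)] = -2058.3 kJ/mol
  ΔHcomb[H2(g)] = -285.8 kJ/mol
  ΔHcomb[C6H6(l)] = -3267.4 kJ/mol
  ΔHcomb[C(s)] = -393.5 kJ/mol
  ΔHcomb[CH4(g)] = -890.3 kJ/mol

ΔH = -206.8 kJ/mol

Using ΔH = Σ nΔHc°(reactants) − Σ nΔHc°(products):
= [2·(-3267.4) + 4·(-285.8)] − [2·(-2058.3) + 4·(-393.5) + 2·(-890.3)]
= -206.8 kJ/mol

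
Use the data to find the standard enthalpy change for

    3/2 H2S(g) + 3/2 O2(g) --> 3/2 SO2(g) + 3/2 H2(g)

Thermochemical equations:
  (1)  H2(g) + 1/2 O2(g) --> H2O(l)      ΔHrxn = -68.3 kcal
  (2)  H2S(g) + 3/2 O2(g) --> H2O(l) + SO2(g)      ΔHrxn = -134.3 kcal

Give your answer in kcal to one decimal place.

ΔHrxn = -99.0 kcal

(1) reversed and × 3/2 (H2(g) must end up as a product; scale by 3/2 for the 3/2 H2(g)): (-3/2)·(-68.3) = +102.45 kcal
(2) × 3/2 (scale by 3/2 for the 3/2 H2S(g)): (3/2)·(-134.3) = -201.45 kcal
Summing the manipulated equations, ΔHrxn = (-3/2)·(-68.3) + (3/2)·(-134.3) = -99.0 kcal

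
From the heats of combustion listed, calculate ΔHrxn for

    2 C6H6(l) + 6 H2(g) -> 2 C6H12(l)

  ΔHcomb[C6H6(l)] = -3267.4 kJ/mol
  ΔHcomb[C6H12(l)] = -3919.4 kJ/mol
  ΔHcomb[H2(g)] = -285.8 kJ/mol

ΔHrxn = -410.8 kJ/mol

With combustion enthalpies, reactants minus products:
= [2·(-3267.4) + 6·(-285.8)] − [2·(-3919.4)]
= -410.8 kJ/mol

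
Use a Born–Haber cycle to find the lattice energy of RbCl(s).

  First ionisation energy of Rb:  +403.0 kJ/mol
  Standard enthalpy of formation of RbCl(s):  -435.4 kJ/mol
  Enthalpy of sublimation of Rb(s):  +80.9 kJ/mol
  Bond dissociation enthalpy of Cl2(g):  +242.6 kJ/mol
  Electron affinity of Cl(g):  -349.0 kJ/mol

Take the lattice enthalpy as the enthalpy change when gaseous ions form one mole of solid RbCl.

U = -691.6 kJ/mol

ΔHf° = 1·ΔHsub + 1·(ΣIE) + 1/2·D(Cl2) + 1·EA + U
-435.4 = 1·(+80.9) + 1·(+403.0) + 1/2·(+242.6) + 1·(-349.0) + U
U = -435.4 − (+256.2) = -691.6 kJ/mol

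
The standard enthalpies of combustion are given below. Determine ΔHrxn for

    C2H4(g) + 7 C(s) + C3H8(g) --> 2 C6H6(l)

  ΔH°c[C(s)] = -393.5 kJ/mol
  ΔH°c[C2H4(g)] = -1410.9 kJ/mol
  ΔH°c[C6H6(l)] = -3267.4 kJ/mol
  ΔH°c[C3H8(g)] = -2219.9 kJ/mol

Using ΔH = Σ nΔHc°(reactants) − Σ nΔHc°(products):
= [1·(-1410.9) + 7·(-393.5) + 1·(-2219.9)] − [2·(-3267.4)]
= 149.5 kJ/mol

ΔHrxn = 149.5 kJ/mol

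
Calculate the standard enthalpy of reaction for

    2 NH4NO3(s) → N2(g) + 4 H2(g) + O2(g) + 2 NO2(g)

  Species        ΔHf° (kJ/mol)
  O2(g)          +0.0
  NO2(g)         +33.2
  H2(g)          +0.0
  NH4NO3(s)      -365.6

ΔHrxn = 797.6 kJ/mol

ΔH°rxn = Σ nΔHf°(products) − Σ nΔHf°(reactants).
Products: 1·(+0.0) + 4·(+0.0) + 1·(+0.0) + 2·(+33.2) = +66.4
Reactants: 2·(-365.6) = -731.2
ΔHrxn = (+66.4) − (-731.2) = 797.6 kJ/mol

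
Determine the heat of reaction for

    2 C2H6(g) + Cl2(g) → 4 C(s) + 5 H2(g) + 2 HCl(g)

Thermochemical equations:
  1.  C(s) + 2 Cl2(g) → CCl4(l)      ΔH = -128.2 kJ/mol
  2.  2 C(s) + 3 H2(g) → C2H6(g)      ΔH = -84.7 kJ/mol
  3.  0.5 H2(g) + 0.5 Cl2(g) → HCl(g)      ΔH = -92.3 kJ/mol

ΔH = -15.2 kJ/mol

eq. 1: not needed.
eq. 2 reversed and × 2: (-2)·(-84.7) = +169.4 kJ/mol
eq. 3 × 2: (2)·(-92.3) = -184.6 kJ/mol
Combining the equations, ΔH = (-2)·(-84.7) + (2)·(-92.3) = -15.2 kJ/mol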